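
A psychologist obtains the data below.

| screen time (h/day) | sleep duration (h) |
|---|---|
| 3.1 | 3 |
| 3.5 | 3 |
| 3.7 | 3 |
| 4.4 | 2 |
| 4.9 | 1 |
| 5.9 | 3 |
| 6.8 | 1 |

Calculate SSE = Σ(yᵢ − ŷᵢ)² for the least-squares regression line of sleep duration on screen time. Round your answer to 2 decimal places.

3.38

n = 7, Σx = 32.3, Σy = 16, Σxy = 69.1, Σx² = 159.97, Σy² = 42
Sxx = Σx² − (Σx)²/n = 159.97 − 149.041429 = 10.928571
Sxy = Σxy − (Σx)(Σy)/n = 69.1 − 73.828571 = -4.728571
Syy = Σy² − (Σy)²/n = 42 − 36.571429 = 5.428571
b = Sxy/Sxx = -4.728571/10.928571 = -0.432680
SSE = Syy − b·Sxy = 5.428571 − (-0.432680)·(-4.728571) = 3.382614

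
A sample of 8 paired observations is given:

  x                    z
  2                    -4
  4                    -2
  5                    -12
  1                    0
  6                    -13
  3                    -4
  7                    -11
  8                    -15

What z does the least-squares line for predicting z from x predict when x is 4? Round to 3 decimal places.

n = 8, Σx = 36, Σy = -61, Σxy = -363, Σx² = 204
Sxx = Σx² − (Σx)²/n = 204 − 162 = 42
Sxy = Σxy − (Σx)(Σy)/n = -363 − (-274.5) = -88.5
b = Sxy/Sxx = -88.5/42 = -2.107143
a = ȳ − b·x̄ = -7.625 − (-2.107143)·4.5 = 1.857143
ŷ(4) = a + b·4 = 1.857143 + (-2.107143)·4 = -6.571429

-6.571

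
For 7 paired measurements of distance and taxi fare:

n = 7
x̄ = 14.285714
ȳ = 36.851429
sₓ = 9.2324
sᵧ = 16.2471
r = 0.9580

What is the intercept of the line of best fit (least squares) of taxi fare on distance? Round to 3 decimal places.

12.767

b = r · sᵧ/sₓ = 0.958 · 16.2471/9.2324 = 1.685880
a = ȳ − b·x̄ = 36.851429 − 1.685880·14.285714 = 12.767424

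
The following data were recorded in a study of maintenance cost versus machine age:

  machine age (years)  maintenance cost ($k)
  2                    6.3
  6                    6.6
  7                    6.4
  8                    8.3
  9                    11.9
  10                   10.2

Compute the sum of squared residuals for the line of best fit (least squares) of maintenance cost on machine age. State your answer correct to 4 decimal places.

n = 6, Σx = 42, Σy = 49.7, Σxy = 372.5, Σx² = 334, Σy² = 438.75
Sxx = Σx² − (Σx)²/n = 334 − 294 = 40
Sxy = Σxy − (Σx)(Σy)/n = 372.5 − 347.9 = 24.6
Syy = Σy² − (Σy)²/n = 438.75 − 411.681667 = 27.068333
b = Sxy/Sxx = 24.6/40 = 0.615
SSE = Syy − b·Sxy = 27.068333 − 0.615·24.6 = 11.939333

11.9393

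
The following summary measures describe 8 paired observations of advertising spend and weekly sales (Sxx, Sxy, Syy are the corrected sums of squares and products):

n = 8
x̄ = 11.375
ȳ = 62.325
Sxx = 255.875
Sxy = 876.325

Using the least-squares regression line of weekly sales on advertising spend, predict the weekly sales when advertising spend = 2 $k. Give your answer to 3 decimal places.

30.217

b = Sxy/Sxx = 876.325/255.875 = 3.424817
a = ȳ − b·x̄ = 62.325 − 3.424817·11.375 = 23.367709
ŷ(2) = a + b·2 = 23.367709 + 3.424817·2 = 30.217342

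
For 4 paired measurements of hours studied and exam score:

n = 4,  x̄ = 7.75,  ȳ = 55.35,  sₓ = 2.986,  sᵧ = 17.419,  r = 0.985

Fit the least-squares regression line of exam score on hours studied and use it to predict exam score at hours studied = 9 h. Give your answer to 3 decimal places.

b = r · sᵧ/sₓ = 0.985 · 17.419/2.986 = 5.746053
a = ȳ − b·x̄ = 55.35 − 5.746053·7.75 = 10.818087
ŷ(9) = a + b·9 = 10.818087 + 5.746053·9 = 62.532567

62.533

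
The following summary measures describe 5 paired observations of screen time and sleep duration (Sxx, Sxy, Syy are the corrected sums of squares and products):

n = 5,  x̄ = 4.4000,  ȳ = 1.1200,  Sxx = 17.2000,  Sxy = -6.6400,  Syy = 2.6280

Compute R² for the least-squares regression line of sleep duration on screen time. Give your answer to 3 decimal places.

R² = Sxy²/(Sxx·Syy) = (-6.64)²/(17.2·2.628) = 0.975399

0.975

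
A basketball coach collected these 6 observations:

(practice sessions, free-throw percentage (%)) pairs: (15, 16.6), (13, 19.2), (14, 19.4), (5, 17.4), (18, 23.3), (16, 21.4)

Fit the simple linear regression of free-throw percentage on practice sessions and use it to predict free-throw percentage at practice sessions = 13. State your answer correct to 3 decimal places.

n = 6, Σx = 81, Σy = 117.3, Σxy = 1619, Σx² = 1195
Sxx = Σx² − (Σx)²/n = 1195 − 1093.5 = 101.5
Sxy = Σxy − (Σx)(Σy)/n = 1619 − 1583.55 = 35.45
b = Sxy/Sxx = 35.45/101.5 = 0.349261
a = ȳ − b·x̄ = 19.55 − 0.349261·13.5 = 14.834975
ŷ(13) = a + b·13 = 14.834975 + 0.349261·13 = 19.375369

19.375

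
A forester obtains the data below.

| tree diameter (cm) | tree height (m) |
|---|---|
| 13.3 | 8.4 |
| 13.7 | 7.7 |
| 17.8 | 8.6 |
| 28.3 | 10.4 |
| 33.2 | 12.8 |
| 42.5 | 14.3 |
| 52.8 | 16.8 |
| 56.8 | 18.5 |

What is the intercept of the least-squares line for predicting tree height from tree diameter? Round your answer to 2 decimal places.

n = 8, Σx = 258.4, Σy = 97.5, Σxy = 3635.16, Σx² = 10404.88
Sxx = Σx² − (Σx)²/n = 10404.88 − 8346.32 = 2058.56
Sxy = Σxy − (Σx)(Σy)/n = 3635.16 − 3149.25 = 485.91
b = Sxy/Sxx = 485.91/2058.56 = 0.236044
a = ȳ − b·x̄ = 12.1875 − 0.236044·32.3 = 4.563290

4.56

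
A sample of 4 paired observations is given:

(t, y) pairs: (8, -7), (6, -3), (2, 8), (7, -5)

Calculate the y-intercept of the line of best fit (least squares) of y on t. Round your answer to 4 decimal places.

n = 4, Σx = 23, Σy = -7, Σxy = -93, Σx² = 153
Sxx = Σx² − (Σx)²/n = 153 − 132.25 = 20.75
Sxy = Σxy − (Σx)(Σy)/n = -93 − (-40.25) = -52.75
b = Sxy/Sxx = -52.75/20.75 = -2.542169
a = ȳ − b·x̄ = -1.75 − (-2.542169)·5.75 = 12.867470

12.8675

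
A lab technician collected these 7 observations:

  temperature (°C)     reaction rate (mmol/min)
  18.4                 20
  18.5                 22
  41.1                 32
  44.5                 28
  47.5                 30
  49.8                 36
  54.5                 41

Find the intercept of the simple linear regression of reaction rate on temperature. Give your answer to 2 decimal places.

11.92

n = 7, Σx = 274.3, Σy = 209, Σxy = 8788.5, Σx² = 12056.81
Sxx = Σx² − (Σx)²/n = 12056.81 − 10748.641429 = 1308.168571
Sxy = Σxy − (Σx)(Σy)/n = 8788.5 − 8189.814286 = 598.685714
b = Sxy/Sxx = 598.685714/1308.168571 = 0.457652
a = ȳ − b·x̄ = 29.857143 − 0.457652·39.185714 = 11.923730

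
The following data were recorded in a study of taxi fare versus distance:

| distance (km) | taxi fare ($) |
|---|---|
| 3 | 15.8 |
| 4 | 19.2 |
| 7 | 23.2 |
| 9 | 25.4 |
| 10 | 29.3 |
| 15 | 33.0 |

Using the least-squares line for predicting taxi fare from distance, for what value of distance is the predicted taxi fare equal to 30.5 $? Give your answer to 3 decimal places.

12.365

n = 6, Σx = 48, Σy = 145.9, Σxy = 1303.2, Σx² = 480
Sxx = Σx² − (Σx)²/n = 480 − 384 = 96
Sxy = Σxy − (Σx)(Σy)/n = 1303.2 − 1167.2 = 136
b = Sxy/Sxx = 136/96 = 1.416667
a = ȳ − b·x̄ = 24.316667 − 1.416667·8 = 12.983333
Set a + b·x = 30.5: x = (30.5 − 12.983333) / 1.416667 = 12.364706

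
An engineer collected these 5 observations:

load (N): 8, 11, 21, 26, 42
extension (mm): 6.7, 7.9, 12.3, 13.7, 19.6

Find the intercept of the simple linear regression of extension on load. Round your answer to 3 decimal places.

3.854

n = 5, Σx = 108, Σy = 60.2, Σxy = 1578.2, Σx² = 3066
Sxx = Σx² − (Σx)²/n = 3066 − 2332.8 = 733.2
Sxy = Σxy − (Σx)(Σy)/n = 1578.2 − 1300.32 = 277.88
b = Sxy/Sxx = 277.88/733.2 = 0.378996
a = ȳ − b·x̄ = 12.04 − 0.378996·21.6 = 3.853682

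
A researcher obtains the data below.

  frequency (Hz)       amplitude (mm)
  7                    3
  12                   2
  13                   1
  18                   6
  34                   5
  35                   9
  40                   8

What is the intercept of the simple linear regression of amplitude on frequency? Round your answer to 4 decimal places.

n = 7, Σx = 159, Σy = 34, Σxy = 971, Σx² = 4667
Sxx = Σx² − (Σx)²/n = 4667 − 3611.571429 = 1055.428571
Sxy = Σxy − (Σx)(Σy)/n = 971 − 772.285714 = 198.714286
b = Sxy/Sxx = 198.714286/1055.428571 = 0.188278
a = ȳ − b·x̄ = 4.857143 − 0.188278·22.714286 = 0.580536

0.5805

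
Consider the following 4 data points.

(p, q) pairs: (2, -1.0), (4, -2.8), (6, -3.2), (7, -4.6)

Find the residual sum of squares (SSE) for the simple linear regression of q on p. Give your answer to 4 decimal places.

0.4814

n = 4, Σx = 19, Σy = -11.6, Σxy = -64.6, Σx² = 105, Σy² = 40.24
Sxx = Σx² − (Σx)²/n = 105 − 90.25 = 14.75
Sxy = Σxy − (Σx)(Σy)/n = -64.6 − (-55.1) = -9.5
Syy = Σy² − (Σy)²/n = 40.24 − 33.64 = 6.6
b = Sxy/Sxx = -9.5/14.75 = -0.644068
SSE = Syy − b·Sxy = 6.6 − (-0.644068)·(-9.5) = 0.481356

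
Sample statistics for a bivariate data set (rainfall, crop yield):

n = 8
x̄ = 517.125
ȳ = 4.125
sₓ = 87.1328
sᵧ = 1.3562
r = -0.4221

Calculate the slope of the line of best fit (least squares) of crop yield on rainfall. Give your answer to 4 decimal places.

b = r · sᵧ/sₓ = -0.4221 · 1.3562/87.1328 = -0.006570

-0.0066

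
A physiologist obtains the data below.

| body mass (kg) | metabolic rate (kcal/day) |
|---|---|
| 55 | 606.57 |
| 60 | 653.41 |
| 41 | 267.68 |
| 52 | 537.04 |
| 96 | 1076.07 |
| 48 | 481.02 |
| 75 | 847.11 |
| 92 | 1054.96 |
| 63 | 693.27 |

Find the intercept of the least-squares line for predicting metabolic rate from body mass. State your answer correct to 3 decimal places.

n = 9, Σx = 582, Σy = 6217.13, Σxy = 442124.17, Σx² = 40588
Sxx = Σx² − (Σx)²/n = 40588 − 37636 = 2952
Sxy = Σxy − (Σx)(Σy)/n = 442124.17 − 402041.073333 = 40083.096667
b = Sxy/Sxx = 40083.096667/2952 = 13.578285
a = ȳ − b·x̄ = 690.792222 − 13.578285·64.666667 = -187.270193

-187.270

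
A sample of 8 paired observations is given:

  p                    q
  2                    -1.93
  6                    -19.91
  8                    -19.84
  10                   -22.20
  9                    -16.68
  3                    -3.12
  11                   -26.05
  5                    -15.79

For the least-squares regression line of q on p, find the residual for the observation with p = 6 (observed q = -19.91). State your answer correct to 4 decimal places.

n = 8, Σx = 54, Σy = -125.52, Σxy = -1029.02, Σx² = 440
Sxx = Σx² − (Σx)²/n = 440 − 364.5 = 75.5
Sxy = Σxy − (Σx)(Σy)/n = -1029.02 − (-847.26) = -181.76
b = Sxy/Sxx = -181.76/75.5 = -2.407417
a = ȳ − b·x̄ = -15.69 − (-2.407417)·6.75 = 0.560066
ŷ(6) = 0.560066 + (-2.407417)·6 = -13.884437
residual = y − ŷ = -19.91 − (-13.884437) = -6.025563

-6.0256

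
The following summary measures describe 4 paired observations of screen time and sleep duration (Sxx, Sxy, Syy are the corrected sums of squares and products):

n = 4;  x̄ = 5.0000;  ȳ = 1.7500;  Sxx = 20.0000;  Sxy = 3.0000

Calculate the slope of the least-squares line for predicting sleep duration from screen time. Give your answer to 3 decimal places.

b = Sxy/Sxx = 3/20 = 0.15

0.150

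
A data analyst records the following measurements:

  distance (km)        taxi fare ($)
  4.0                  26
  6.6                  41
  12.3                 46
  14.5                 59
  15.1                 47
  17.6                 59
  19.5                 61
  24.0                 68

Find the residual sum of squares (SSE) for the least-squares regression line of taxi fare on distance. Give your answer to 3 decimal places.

n = 8, Σx = 113.6, Σy = 407, Σxy = 6365.5, Σx² = 1915.12, Σy² = 21989
Sxx = Σx² − (Σx)²/n = 1915.12 − 1613.12 = 302
Sxy = Σxy − (Σx)(Σy)/n = 6365.5 − 5779.4 = 586.1
Syy = Σy² − (Σy)²/n = 21989 − 20706.125 = 1282.875
b = Sxy/Sxx = 586.1/302 = 1.940728
SSE = Syy − b·Sxy = 1282.875 − 1.940728·586.1 = 145.414040

145.414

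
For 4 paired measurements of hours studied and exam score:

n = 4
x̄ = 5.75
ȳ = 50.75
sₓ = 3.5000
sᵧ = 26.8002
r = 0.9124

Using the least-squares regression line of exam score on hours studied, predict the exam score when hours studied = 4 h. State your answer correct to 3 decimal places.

38.524

b = r · sᵧ/sₓ = 0.9124 · 26.8002/3.5 = 6.986429
a = ȳ − b·x̄ = 50.75 − 6.986429·5.75 = 10.578032
ŷ(4) = a + b·4 = 10.578032 + 6.986429·4 = 38.523749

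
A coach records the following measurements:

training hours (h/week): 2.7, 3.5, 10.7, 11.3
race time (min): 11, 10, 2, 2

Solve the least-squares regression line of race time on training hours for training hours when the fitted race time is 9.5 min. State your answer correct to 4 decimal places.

n = 4, Σx = 28.2, Σy = 25, Σxy = 108.7, Σx² = 261.72
Sxx = Σx² − (Σx)²/n = 261.72 − 198.81 = 62.91
Sxy = Σxy − (Σx)(Σy)/n = 108.7 − 176.25 = -67.55
b = Sxy/Sxx = -67.55/62.91 = -1.073756
a = ȳ − b·x̄ = 6.25 − (-1.073756)·7.05 = 13.819981
Set a + b·x = 9.5: x = (9.5 − 13.819981) / (-1.073756) = 4.023242

4.0232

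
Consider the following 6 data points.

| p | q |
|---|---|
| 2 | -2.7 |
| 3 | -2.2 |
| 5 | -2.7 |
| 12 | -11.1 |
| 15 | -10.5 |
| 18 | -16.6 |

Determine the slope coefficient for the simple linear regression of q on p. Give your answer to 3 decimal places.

-0.860

n = 6, Σx = 55, Σy = -45.8, Σxy = -615, Σx² = 731
Sxx = Σx² − (Σx)²/n = 731 − 504.166667 = 226.833333
Sxy = Σxy − (Σx)(Σy)/n = -615 − (-419.833333) = -195.166667
b = Sxy/Sxx = -195.166667/226.833333 = -0.860397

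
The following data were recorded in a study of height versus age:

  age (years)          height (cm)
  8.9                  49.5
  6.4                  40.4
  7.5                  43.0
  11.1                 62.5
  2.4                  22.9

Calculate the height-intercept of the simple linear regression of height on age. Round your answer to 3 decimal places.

11.488

n = 5, Σx = 36.3, Σy = 218.3, Σxy = 1770.32, Σx² = 305.39
Sxx = Σx² − (Σx)²/n = 305.39 − 263.538 = 41.852
Sxy = Σxy − (Σx)(Σy)/n = 1770.32 − 1584.858 = 185.462
b = Sxy/Sxx = 185.462/41.852 = 4.431377
a = ȳ − b·x̄ = 43.66 − 4.431377·7.26 = 11.488201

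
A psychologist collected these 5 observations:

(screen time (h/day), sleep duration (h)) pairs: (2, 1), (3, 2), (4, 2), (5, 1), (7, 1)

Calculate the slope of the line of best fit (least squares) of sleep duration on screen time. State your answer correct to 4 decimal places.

-0.0946

n = 5, Σx = 21, Σy = 7, Σxy = 28, Σx² = 103
Sxx = Σx² − (Σx)²/n = 103 − 88.2 = 14.8
Sxy = Σxy − (Σx)(Σy)/n = 28 − 29.4 = -1.4
b = Sxy/Sxx = -1.4/14.8 = -0.094595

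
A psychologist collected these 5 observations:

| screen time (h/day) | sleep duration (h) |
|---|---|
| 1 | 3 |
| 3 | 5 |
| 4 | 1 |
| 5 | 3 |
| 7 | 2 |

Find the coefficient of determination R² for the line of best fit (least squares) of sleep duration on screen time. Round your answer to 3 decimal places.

0.142

n = 5, Σx = 20, Σy = 14, Σxy = 51, Σx² = 100, Σy² = 48
Sxx = Σx² − (Σx)²/n = 100 − 80 = 20
Sxy = Σxy − (Σx)(Σy)/n = 51 − 56 = -5
Syy = Σy² − (Σy)²/n = 48 − 39.2 = 8.8
R² = Sxy²/(Sxx·Syy) = (-5)²/(20·8.8) = 0.142045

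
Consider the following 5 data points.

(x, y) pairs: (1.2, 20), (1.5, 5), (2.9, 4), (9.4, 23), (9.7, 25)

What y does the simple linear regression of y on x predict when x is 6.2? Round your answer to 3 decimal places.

n = 5, Σx = 24.7, Σy = 77, Σxy = 501.8, Σx² = 194.55
Sxx = Σx² − (Σx)²/n = 194.55 − 122.018 = 72.532
Sxy = Σxy − (Σx)(Σy)/n = 501.8 − 380.38 = 121.42
b = Sxy/Sxx = 121.42/72.532 = 1.674020
a = ȳ − b·x̄ = 15.4 − 1.674020·4.94 = 7.130342
ŷ(6.2) = a + b·6.2 = 7.130342 + 1.674020·6.2 = 17.509265

17.509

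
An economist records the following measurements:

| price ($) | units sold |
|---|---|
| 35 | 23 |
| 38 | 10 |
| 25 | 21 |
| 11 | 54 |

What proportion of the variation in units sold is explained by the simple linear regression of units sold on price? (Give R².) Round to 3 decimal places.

n = 4, Σx = 109, Σy = 108, Σxy = 2304, Σx² = 3415, Σy² = 3986
Sxx = Σx² − (Σx)²/n = 3415 − 2970.25 = 444.75
Sxy = Σxy − (Σx)(Σy)/n = 2304 − 2943 = -639
Syy = Σy² − (Σy)²/n = 3986 − 2916 = 1070
R² = Sxy²/(Sxx·Syy) = (-639)²/(444.75·1070) = 0.858029

0.858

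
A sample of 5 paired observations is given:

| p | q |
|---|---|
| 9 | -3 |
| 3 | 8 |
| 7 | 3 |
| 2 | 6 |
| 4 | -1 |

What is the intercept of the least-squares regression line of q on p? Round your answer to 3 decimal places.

n = 5, Σx = 25, Σy = 13, Σxy = 26, Σx² = 159
Sxx = Σx² − (Σx)²/n = 159 − 125 = 34
Sxy = Σxy − (Σx)(Σy)/n = 26 − 65 = -39
b = Sxy/Sxx = -39/34 = -1.147059
a = ȳ − b·x̄ = 2.6 − (-1.147059)·5 = 8.335294

8.335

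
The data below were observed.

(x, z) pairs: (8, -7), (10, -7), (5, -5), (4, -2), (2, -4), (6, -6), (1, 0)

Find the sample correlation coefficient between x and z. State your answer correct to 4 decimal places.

-0.8648

n = 7, Σx = 36, Σy = -31, Σxy = -203, Σx² = 246, Σy² = 179
Sxx = Σx² − (Σx)²/n = 246 − 185.142857 = 60.857143
Sxy = Σxy − (Σx)(Σy)/n = -203 − (-159.428571) = -43.571429
Syy = Σy² − (Σy)²/n = 179 − 137.285714 = 41.714286
r = Sxy/√(Sxx·Syy) = -43.571429/√(2538.612245) = -43.571429/50.384643 = -0.864776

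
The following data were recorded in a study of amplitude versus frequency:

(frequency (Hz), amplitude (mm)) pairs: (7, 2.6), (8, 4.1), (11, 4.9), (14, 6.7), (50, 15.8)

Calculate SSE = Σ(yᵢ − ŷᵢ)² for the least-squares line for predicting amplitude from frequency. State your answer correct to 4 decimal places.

n = 5, Σx = 90, Σy = 34.1, Σxy = 988.7, Σx² = 2930, Σy² = 342.11
Sxx = Σx² − (Σx)²/n = 2930 − 1620 = 1310
Sxy = Σxy − (Σx)(Σy)/n = 988.7 − 613.8 = 374.9
Syy = Σy² − (Σy)²/n = 342.11 − 232.562 = 109.548
b = Sxy/Sxx = 374.9/1310 = 0.286183
SSE = Syy − b·Sxy = 109.548 − 0.286183·374.9 = 2.257916

2.2579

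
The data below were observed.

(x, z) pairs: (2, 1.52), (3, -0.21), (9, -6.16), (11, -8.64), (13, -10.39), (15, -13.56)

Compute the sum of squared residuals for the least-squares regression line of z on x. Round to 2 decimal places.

n = 6, Σx = 53, Σy = -37.44, Σxy = -486.54, Σx² = 609, Σy² = 406.7754
Sxx = Σx² − (Σx)²/n = 609 − 468.166667 = 140.833333
Sxy = Σxy − (Σx)(Σy)/n = -486.54 − (-330.72) = -155.82
Syy = Σy² − (Σy)²/n = 406.7754 − 233.6256 = 173.1498
b = Sxy/Sxx = -155.82/140.833333 = -1.106414
SSE = Syy − b·Sxy = 173.1498 − (-1.106414)·(-155.82) = 0.748339

0.75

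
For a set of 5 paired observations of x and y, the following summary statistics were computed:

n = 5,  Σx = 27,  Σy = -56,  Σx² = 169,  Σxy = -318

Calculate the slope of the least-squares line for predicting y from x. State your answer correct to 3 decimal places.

-0.672

Sxx = Σx² − (Σx)²/n = 169 − 145.8 = 23.2
Sxy = Σxy − (Σx)(Σy)/n = -318 − (-302.4) = -15.6
b = Sxy/Sxx = -15.6/23.2 = -0.672414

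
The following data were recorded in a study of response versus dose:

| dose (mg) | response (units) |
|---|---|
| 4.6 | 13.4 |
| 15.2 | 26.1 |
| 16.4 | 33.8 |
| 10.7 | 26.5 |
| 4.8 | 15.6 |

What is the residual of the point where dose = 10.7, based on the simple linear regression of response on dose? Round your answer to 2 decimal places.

2.90

n = 5, Σx = 51.7, Σy = 115.4, Σxy = 1371.11, Σx² = 658.69
Sxx = Σx² − (Σx)²/n = 658.69 − 534.578 = 124.112
Sxy = Σxy − (Σx)(Σy)/n = 1371.11 − 1193.236 = 177.874
b = Sxy/Sxx = 177.874/124.112 = 1.433173
a = ȳ − b·x̄ = 23.08 − 1.433173·10.34 = 8.260988
ŷ(10.7) = 8.260988 + 1.433173·10.7 = 23.595942
residual = y − ŷ = 26.5 − 23.595942 = 2.904058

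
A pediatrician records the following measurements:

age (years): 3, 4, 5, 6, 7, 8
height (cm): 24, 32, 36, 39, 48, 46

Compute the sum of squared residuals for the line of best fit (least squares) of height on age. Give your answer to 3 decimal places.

n = 6, Σx = 33, Σy = 225, Σxy = 1318, Σx² = 199, Σy² = 8837
Sxx = Σx² − (Σx)²/n = 199 − 181.5 = 17.5
Sxy = Σxy − (Σx)(Σy)/n = 1318 − 1237.5 = 80.5
Syy = Σy² − (Σy)²/n = 8837 − 8437.5 = 399.5
b = Sxy/Sxx = 80.5/17.5 = 4.6
SSE = Syy − b·Sxy = 399.5 − 4.6·80.5 = 29.2

29.200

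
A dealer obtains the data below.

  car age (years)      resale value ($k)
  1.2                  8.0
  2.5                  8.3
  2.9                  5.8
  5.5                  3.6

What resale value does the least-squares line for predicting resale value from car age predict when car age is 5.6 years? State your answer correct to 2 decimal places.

3.58

n = 4, Σx = 12.1, Σy = 25.7, Σxy = 66.97, Σx² = 46.35
Sxx = Σx² − (Σx)²/n = 46.35 − 36.6025 = 9.7475
Sxy = Σxy − (Σx)(Σy)/n = 66.97 − 77.7425 = -10.7725
b = Sxy/Sxx = -10.7725/9.7475 = -1.105155
a = ȳ − b·x̄ = 6.425 − (-1.105155)·3.025 = 9.768094
ŷ(5.6) = a + b·5.6 = 9.768094 + (-1.105155)·5.6 = 3.579225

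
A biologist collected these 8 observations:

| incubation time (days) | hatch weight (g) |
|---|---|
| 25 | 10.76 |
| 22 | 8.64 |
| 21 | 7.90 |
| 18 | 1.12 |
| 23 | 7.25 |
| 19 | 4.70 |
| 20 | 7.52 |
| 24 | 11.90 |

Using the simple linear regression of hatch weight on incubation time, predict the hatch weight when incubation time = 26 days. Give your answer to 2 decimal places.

13.01

n = 8, Σx = 172, Σy = 59.79, Σxy = 1337.19, Σx² = 3740
Sxx = Σx² − (Σx)²/n = 3740 − 3698 = 42
Sxy = Σxy − (Σx)(Σy)/n = 1337.19 − 1285.485 = 51.705
b = Sxy/Sxx = 51.705/42 = 1.231071
a = ȳ − b·x̄ = 7.47375 − 1.231071·21.5 = -18.994286
ŷ(26) = a + b·26 = -18.994286 + 1.231071·26 = 13.013571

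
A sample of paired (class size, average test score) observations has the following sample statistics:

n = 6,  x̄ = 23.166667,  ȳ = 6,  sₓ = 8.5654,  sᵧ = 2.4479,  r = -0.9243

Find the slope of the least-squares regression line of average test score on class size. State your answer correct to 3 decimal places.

b = r · sᵧ/sₓ = -0.9243 · 2.4479/8.5654 = -0.264155

-0.264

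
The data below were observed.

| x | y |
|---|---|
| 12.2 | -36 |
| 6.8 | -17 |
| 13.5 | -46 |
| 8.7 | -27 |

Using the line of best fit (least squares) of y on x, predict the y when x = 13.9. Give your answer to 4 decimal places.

-45.6814

n = 4, Σx = 41.2, Σy = -126, Σxy = -1410.7, Σx² = 453.02
Sxx = Σx² − (Σx)²/n = 453.02 − 424.36 = 28.66
Sxy = Σxy − (Σx)(Σy)/n = -1410.7 − (-1297.8) = -112.9
b = Sxy/Sxx = -112.9/28.66 = -3.939288
a = ȳ − b·x̄ = -31.5 − (-3.939288)·10.3 = 9.074669
ŷ(13.9) = a + b·13.9 = 9.074669 + (-3.939288)·13.9 = -45.681438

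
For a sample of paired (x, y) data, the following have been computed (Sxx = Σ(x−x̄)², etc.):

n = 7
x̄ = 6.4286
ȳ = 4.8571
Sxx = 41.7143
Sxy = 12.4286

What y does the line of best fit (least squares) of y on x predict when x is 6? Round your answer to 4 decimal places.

b = Sxy/Sxx = 12.4286/41.7143 = 0.297946
a = ȳ − b·x̄ = 4.8571 − 0.297946·6.4286 = 2.941726
ŷ(6) = a + b·6 = 2.941726 + 0.297946·6 = 4.729400

4.7294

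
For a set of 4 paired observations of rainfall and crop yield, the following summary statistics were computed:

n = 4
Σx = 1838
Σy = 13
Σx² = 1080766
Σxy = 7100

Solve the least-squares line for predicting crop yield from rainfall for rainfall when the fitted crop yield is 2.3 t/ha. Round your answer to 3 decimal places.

Sxx = Σx² − (Σx)²/n = 1080766 − 844561 = 236205
Sxy = Σxy − (Σx)(Σy)/n = 7100 − 5973.5 = 1126.5
b = Sxy/Sxx = 1126.5/236205 = 0.004769
a = ȳ − b·x̄ = 3.25 − 0.004769·459.5 = 1.058570
Set a + b·x = 2.3: x = (2.3 − 1.058570) / 0.004769 = 260.303595

260.304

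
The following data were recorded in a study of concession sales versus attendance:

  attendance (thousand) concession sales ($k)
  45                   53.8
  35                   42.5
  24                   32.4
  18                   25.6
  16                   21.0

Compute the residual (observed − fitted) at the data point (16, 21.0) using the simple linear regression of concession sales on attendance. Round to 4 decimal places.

n = 5, Σx = 138, Σy = 175.3, Σxy = 5482.9, Σx² = 4406
Sxx = Σx² − (Σx)²/n = 4406 − 3808.8 = 597.2
Sxy = Σxy − (Σx)(Σy)/n = 5482.9 − 4838.28 = 644.62
b = Sxy/Sxx = 644.62/597.2 = 1.079404
a = ȳ − b·x̄ = 35.06 − 1.079404·27.6 = 5.268453
ŷ(16) = 5.268453 + 1.079404·16 = 22.538915
residual = y − ŷ = 21.0 − 22.538915 = -1.538915

-1.5389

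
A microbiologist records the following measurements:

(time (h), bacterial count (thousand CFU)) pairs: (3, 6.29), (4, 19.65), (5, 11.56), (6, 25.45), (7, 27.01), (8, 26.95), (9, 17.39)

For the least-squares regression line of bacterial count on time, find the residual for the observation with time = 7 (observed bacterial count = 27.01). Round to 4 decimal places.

5.5618

n = 7, Σx = 42, Σy = 134.3, Σxy = 869.15, Σx² = 280
Sxx = Σx² − (Σx)²/n = 280 − 252 = 28
Sxy = Σxy − (Σx)(Σy)/n = 869.15 − 805.8 = 63.35
b = Sxy/Sxx = 63.35/28 = 2.2625
a = ȳ − b·x̄ = 19.185714 − 2.2625·6 = 5.610714
ŷ(7) = 5.610714 + 2.2625·7 = 21.448214
residual = y − ŷ = 27.01 − 21.448214 = 5.561786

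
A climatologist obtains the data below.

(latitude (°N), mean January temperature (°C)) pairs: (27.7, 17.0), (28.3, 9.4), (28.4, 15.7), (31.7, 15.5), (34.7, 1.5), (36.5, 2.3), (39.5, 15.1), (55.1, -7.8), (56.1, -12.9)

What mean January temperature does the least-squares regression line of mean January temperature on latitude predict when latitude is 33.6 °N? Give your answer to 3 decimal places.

n = 9, Σx = 338, Σy = 55.8, Σxy = 1253.13, Σx² = 13659.44
Sxx = Σx² − (Σx)²/n = 13659.44 − 12693.777778 = 965.662222
Sxy = Σxy − (Σx)(Σy)/n = 1253.13 − 2095.6 = -842.47
b = Sxy/Sxx = -842.47/965.662222 = -0.872427
a = ȳ − b·x̄ = 6.2 − (-0.872427)·37.555556 = 38.964489
ŷ(33.6) = a + b·33.6 = 38.964489 + (-0.872427)·33.6 = 9.650934

9.651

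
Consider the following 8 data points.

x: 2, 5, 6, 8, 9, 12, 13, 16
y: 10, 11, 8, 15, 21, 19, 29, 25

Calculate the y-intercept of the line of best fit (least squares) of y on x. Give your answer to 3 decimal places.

4.597

n = 8, Σx = 71, Σy = 138, Σxy = 1437, Σx² = 779
Sxx = Σx² − (Σx)²/n = 779 − 630.125 = 148.875
Sxy = Σxy − (Σx)(Σy)/n = 1437 − 1224.75 = 212.25
b = Sxy/Sxx = 212.25/148.875 = 1.425693
a = ȳ − b·x̄ = 17.25 − 1.425693·8.875 = 4.596977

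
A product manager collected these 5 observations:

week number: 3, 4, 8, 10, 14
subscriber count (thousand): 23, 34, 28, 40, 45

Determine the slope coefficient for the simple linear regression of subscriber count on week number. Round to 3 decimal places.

n = 5, Σx = 39, Σy = 170, Σxy = 1459, Σx² = 385
Sxx = Σx² − (Σx)²/n = 385 − 304.2 = 80.8
Sxy = Σxy − (Σx)(Σy)/n = 1459 − 1326 = 133
b = Sxy/Sxx = 133/80.8 = 1.646040

1.646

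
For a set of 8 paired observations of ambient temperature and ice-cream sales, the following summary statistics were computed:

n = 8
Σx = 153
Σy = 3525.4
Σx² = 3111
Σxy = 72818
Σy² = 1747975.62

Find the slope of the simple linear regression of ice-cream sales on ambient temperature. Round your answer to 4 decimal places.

Sxx = Σx² − (Σx)²/n = 3111 − 2926.125 = 184.875
Sxy = Σxy − (Σx)(Σy)/n = 72818 − 67423.275 = 5394.725
b = Sxy/Sxx = 5394.725/184.875 = 29.180392

29.1804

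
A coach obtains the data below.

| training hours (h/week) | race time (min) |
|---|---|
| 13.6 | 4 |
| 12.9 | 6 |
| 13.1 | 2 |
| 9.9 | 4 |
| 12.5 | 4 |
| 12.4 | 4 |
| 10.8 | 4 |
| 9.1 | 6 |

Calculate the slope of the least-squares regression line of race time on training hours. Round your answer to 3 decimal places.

-0.306

n = 8, Σx = 94.3, Σy = 34, Σxy = 395, Σx² = 1130.45
Sxx = Σx² − (Σx)²/n = 1130.45 − 1111.56125 = 18.88875
Sxy = Σxy − (Σx)(Σy)/n = 395 − 400.775 = -5.775
b = Sxy/Sxx = -5.775/18.88875 = -0.305738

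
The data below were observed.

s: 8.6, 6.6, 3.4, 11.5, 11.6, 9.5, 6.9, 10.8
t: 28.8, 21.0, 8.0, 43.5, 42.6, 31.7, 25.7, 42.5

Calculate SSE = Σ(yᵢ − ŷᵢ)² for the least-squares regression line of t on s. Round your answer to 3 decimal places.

24.465

n = 8, Σx = 68.9, Σy = 243.8, Σxy = 2345.37, Σx² = 650.39, Σy² = 8513.08
Sxx = Σx² − (Σx)²/n = 650.39 − 593.40125 = 56.98875
Sxy = Σxy − (Σx)(Σy)/n = 2345.37 − 2099.7275 = 245.6425
Syy = Σy² − (Σy)²/n = 8513.08 − 7429.805 = 1083.275
b = Sxy/Sxx = 245.6425/56.98875 = 4.310368
SSE = Syy − b·Sxy = 1083.275 − 4.310368·245.6425 = 24.465361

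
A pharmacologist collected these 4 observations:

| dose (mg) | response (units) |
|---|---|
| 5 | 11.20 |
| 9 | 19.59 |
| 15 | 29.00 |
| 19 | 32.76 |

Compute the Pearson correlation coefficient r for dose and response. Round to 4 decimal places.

0.9904

n = 4, Σx = 48, Σy = 92.55, Σxy = 1289.75, Σx² = 692, Σy² = 2423.4257
Sxx = Σx² − (Σx)²/n = 692 − 576 = 116
Sxy = Σxy − (Σx)(Σy)/n = 1289.75 − 1110.6 = 179.15
Syy = Σy² − (Σy)²/n = 2423.4257 − 2141.375625 = 282.050075
r = Sxy/√(Sxx·Syy) = 179.15/√(32717.8087) = 179.15/180.880648 = 0.990432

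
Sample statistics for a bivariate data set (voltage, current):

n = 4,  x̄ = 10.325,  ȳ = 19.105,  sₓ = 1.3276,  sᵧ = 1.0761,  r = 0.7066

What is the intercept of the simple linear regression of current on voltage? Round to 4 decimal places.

13.1914

b = r · sᵧ/sₓ = 0.7066 · 1.0761/1.3276 = 0.572742
a = ȳ − b·x̄ = 19.105 − 0.572742·10.325 = 13.191439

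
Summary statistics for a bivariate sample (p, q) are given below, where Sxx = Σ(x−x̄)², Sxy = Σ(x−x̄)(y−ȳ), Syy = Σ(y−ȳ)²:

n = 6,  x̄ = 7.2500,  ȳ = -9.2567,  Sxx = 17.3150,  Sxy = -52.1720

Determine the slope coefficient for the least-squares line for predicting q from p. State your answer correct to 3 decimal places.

b = Sxy/Sxx = -52.172/17.315 = -3.013110

-3.013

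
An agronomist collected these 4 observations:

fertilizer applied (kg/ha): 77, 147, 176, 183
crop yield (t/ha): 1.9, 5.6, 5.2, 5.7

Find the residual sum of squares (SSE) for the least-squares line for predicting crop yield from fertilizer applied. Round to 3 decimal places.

n = 4, Σx = 583, Σy = 18.4, Σxy = 2927.8, Σx² = 92003, Σy² = 94.5
Sxx = Σx² − (Σx)²/n = 92003 − 84972.25 = 7030.75
Sxy = Σxy − (Σx)(Σy)/n = 2927.8 − 2681.8 = 246
Syy = Σy² − (Σy)²/n = 94.5 − 84.64 = 9.86
b = Sxy/Sxx = 246/7030.75 = 0.034989
SSE = Syy − b·Sxy = 9.86 − 0.034989·246 = 1.252668

1.253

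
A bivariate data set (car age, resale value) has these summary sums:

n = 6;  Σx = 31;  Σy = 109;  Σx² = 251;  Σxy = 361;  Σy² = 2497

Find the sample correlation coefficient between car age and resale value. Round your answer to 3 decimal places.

Sxx = Σx² − (Σx)²/n = 251 − 160.166667 = 90.833333
Sxy = Σxy − (Σx)(Σy)/n = 361 − 563.166667 = -202.166667
Syy = Σy² − (Σy)²/n = 2497 − 1980.166667 = 516.833333
r = Sxy/√(Sxx·Syy) = -202.166667/√(46945.694444) = -202.166667/216.669551 = -0.933065

-0.933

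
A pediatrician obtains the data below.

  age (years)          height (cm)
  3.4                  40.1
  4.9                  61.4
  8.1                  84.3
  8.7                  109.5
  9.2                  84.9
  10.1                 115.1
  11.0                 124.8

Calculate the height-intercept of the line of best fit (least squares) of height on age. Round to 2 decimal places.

n = 7, Σx = 55.4, Σy = 620.1, Σxy = 5389.07, Σx² = 484.52
Sxx = Σx² − (Σx)²/n = 484.52 − 438.451429 = 46.068571
Sxy = Σxy − (Σx)(Σy)/n = 5389.07 − 4907.648571 = 481.421429
b = Sxy/Sxx = 481.421429/46.068571 = 10.450105
a = ȳ − b·x̄ = 88.585714 − 10.450105·7.914286 = 5.880594

5.88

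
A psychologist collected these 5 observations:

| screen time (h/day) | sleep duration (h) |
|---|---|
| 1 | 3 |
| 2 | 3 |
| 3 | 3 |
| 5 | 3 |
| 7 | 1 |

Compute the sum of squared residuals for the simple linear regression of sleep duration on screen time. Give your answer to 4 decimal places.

1.2069

n = 5, Σx = 18, Σy = 13, Σxy = 40, Σx² = 88, Σy² = 37
Sxx = Σx² − (Σx)²/n = 88 − 64.8 = 23.2
Sxy = Σxy − (Σx)(Σy)/n = 40 − 46.8 = -6.8
Syy = Σy² − (Σy)²/n = 37 − 33.8 = 3.2
b = Sxy/Sxx = -6.8/23.2 = -0.293103
SSE = Syy − b·Sxy = 3.2 − (-0.293103)·(-6.8) = 1.206897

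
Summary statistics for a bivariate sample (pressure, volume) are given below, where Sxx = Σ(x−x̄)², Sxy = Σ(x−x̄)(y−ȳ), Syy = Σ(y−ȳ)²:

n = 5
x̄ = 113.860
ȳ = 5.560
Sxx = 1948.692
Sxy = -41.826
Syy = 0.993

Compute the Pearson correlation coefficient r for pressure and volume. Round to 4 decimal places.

r = Sxy/√(Sxx·Syy) = -41.826/√(1935.051156) = -41.826/43.989216 = -0.950824

-0.9508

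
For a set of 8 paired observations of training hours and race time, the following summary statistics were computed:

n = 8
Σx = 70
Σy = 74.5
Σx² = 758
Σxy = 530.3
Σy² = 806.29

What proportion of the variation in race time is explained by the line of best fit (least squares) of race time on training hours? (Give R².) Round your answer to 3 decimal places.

0.903

Sxx = Σx² − (Σx)²/n = 758 − 612.5 = 145.5
Sxy = Σxy − (Σx)(Σy)/n = 530.3 − 651.875 = -121.575
Syy = Σy² − (Σy)²/n = 806.29 − 693.78125 = 112.50875
R² = Sxy²/(Sxx·Syy) = (-121.575)²/(145.5·112.50875) = 0.902899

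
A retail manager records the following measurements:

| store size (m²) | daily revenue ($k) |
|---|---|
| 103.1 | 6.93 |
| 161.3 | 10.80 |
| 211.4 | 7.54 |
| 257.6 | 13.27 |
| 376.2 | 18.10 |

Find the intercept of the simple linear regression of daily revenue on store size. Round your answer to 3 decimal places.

2.506

n = 5, Σx = 1109.6, Σy = 56.64, Σxy = 14278.051, Σx² = 289221.46
Sxx = Σx² − (Σx)²/n = 289221.46 − 246242.432 = 42979.028
Sxy = Σxy − (Σx)(Σy)/n = 14278.051 − 12569.5488 = 1708.5022
b = Sxy/Sxx = 1708.5022/42979.028 = 0.039752
a = ȳ − b·x̄ = 11.328 − 0.039752·221.92 = 2.506237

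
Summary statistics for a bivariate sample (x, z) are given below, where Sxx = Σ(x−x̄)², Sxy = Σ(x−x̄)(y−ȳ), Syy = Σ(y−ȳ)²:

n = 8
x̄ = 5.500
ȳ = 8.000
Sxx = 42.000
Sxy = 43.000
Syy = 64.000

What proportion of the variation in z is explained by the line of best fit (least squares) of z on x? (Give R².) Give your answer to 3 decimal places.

0.688

R² = Sxy²/(Sxx·Syy) = (43)²/(42·64) = 0.687872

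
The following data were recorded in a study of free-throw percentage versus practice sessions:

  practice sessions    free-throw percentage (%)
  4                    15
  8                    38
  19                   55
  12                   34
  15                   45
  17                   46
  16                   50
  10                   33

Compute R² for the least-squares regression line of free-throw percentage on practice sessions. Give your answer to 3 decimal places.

n = 8, Σx = 101, Σy = 316, Σxy = 4404, Σx² = 1455, Σy² = 13580
Sxx = Σx² − (Σx)²/n = 1455 − 1275.125 = 179.875
Sxy = Σxy − (Σx)(Σy)/n = 4404 − 3989.5 = 414.5
Syy = Σy² − (Σy)²/n = 13580 − 12482 = 1098
R² = Sxy²/(Sxx·Syy) = (414.5)²/(179.875·1098) = 0.869913

0.870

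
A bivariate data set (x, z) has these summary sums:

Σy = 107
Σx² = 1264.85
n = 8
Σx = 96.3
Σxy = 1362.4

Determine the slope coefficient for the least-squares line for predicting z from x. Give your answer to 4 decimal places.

Sxx = Σx² − (Σx)²/n = 1264.85 − 1159.21125 = 105.63875
Sxy = Σxy − (Σx)(Σy)/n = 1362.4 − 1288.0125 = 74.3875
b = Sxy/Sxx = 74.3875/105.63875 = 0.704169

0.7042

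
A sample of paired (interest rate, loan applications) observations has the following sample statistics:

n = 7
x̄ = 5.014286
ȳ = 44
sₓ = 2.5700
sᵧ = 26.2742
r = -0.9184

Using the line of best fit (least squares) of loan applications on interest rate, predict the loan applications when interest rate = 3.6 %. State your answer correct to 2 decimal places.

57.28

b = r · sᵧ/sₓ = -0.9184 · 26.2742/2.57 = -9.389193
a = ȳ − b·x̄ = 44 − (-9.389193)·5.014286 = 91.080098
ŷ(3.6) = a + b·3.6 = 91.080098 + (-9.389193)·3.6 = 57.279004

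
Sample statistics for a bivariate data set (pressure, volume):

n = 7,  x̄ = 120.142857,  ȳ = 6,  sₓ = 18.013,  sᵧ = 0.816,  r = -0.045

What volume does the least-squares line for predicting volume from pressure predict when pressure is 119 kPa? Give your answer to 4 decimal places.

b = r · sᵧ/sₓ = -0.045 · 0.816/18.013 = -0.002039
a = ȳ − b·x̄ = 6 − (-0.002039)·120.142857 = 6.244915
ŷ(119) = a + b·119 = 6.244915 + (-0.002039)·119 = 6.002330

6.0023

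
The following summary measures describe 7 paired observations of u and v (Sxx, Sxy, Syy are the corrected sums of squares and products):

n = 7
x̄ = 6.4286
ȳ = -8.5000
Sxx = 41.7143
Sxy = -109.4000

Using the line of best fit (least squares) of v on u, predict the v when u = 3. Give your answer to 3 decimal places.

b = Sxy/Sxx = -109.4/41.7143 = -2.622602
a = ȳ − b·x̄ = -8.5 − (-2.622602)·6.4286 = 8.359658
ŷ(3) = a + b·3 = 8.359658 + (-2.622602)·3 = 0.491853

0.492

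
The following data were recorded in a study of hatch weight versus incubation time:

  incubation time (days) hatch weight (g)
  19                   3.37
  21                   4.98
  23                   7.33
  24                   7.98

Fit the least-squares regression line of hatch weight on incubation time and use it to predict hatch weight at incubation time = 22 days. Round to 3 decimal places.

n = 4, Σx = 87, Σy = 23.66, Σxy = 528.72, Σx² = 1907
Sxx = Σx² − (Σx)²/n = 1907 − 1892.25 = 14.75
Sxy = Σxy − (Σx)(Σy)/n = 528.72 − 514.605 = 14.115
b = Sxy/Sxx = 14.115/14.75 = 0.956949
a = ȳ − b·x̄ = 5.915 − 0.956949·21.75 = -14.898644
ŷ(22) = a + b·22 = -14.898644 + 0.956949·22 = 6.154237

6.154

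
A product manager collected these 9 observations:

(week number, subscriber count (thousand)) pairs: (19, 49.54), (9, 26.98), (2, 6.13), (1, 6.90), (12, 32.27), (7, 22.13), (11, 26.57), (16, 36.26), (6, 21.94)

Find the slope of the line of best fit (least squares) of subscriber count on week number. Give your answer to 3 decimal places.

2.226

n = 9, Σx = 83, Σy = 228.72, Σxy = 2749.46, Σx² = 1053
Sxx = Σx² − (Σx)²/n = 1053 − 765.444444 = 287.555556
Sxy = Σxy − (Σx)(Σy)/n = 2749.46 − 2109.306667 = 640.153333
b = Sxy/Sxx = 640.153333/287.555556 = 2.226190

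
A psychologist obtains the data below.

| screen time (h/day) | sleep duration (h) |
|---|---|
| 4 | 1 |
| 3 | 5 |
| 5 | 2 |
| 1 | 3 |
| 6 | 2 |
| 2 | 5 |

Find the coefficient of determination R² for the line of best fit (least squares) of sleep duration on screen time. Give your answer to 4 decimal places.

0.3306

n = 6, Σx = 21, Σy = 18, Σxy = 54, Σx² = 91, Σy² = 68
Sxx = Σx² − (Σx)²/n = 91 − 73.5 = 17.5
Sxy = Σxy − (Σx)(Σy)/n = 54 − 63 = -9
Syy = Σy² − (Σy)²/n = 68 − 54 = 14
R² = Sxy²/(Sxx·Syy) = (-9)²/(17.5·14) = 0.330612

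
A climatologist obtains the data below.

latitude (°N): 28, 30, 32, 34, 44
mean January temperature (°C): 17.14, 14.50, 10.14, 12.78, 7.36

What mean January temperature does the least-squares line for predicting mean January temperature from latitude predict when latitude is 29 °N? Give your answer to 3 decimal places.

14.837

n = 5, Σx = 168, Σy = 61.92, Σxy = 1997.76, Σx² = 5800
Sxx = Σx² − (Σx)²/n = 5800 − 5644.8 = 155.2
Sxy = Σxy − (Σx)(Σy)/n = 1997.76 − 2080.512 = -82.752
b = Sxy/Sxx = -82.752/155.2 = -0.533196
a = ȳ − b·x̄ = 12.384 − (-0.533196)·33.6 = 30.299381
ŷ(29) = a + b·29 = 30.299381 + (-0.533196)·29 = 14.836701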